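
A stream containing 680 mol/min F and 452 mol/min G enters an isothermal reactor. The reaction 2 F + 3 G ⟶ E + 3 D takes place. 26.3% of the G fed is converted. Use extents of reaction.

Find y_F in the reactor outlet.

0.55

G reacted = 0.263 × 452 = 118.9 mol/min; ν_G = −3, so ξ = 118.9/3 = 39.63 mol/min.
Outlet amounts (n = n₀ + ν ξ):
  F: 680 − 2(39.63) = 600.7
  G: 452 − 3(39.63) = 333.1
  E: 0 + 1(39.63) = 39.63
  D: 0 + 3(39.63) = 118.9
Total out = 1092 mol/min; y_F = 600.7 / 1092 = 0.5499.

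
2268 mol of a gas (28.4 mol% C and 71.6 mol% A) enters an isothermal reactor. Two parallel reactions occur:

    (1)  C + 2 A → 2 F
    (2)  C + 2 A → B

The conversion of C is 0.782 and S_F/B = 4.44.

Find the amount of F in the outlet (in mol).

695 mol

Conversion of C: C consumed = 0.782 × 644.1 = 503.7 mol = 1ξ₁ + 1ξ₂.
Selectivity: 2ξ₁ / (1ξ₂) = 4.44 → ξ₁ = 2.22 ξ₂.
Substitute: (1·2.22 + 1) ξ₂ = 503.7 → ξ₂ = 156.4 mol, ξ₁ = 347.3 mol.
Outlet amounts (n = n₀ + Σ ν·ξ):
  C: 644.1 − 1(347.3) − 1(156.4) = 140.4
  A: 1624 − 2(347.3) − 2(156.4) = 616.5
  F: 0 + 2(347.3) = 694.5
  B: 0 + 1(156.4) = 156.4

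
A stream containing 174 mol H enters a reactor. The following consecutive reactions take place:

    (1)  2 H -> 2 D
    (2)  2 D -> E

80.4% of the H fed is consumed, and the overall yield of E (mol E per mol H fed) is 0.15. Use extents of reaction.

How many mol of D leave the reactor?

Conversion of H: H consumed = 2ξ₁ = 0.804 × 174 → ξ₁ = 69.95 mol.
Yield of E: 1ξ₂ / 174 = 0.15 → ξ₂ = 26.1 mol.
Outlet amounts (n = n₀ + Σ ν·ξ):
  H: 174 − 2(69.95) = 34.1
  D: 0 + 2(69.95) − 2(26.1) = 87.7
  E: 0 + 1(26.1) = 26.1

87.7 mol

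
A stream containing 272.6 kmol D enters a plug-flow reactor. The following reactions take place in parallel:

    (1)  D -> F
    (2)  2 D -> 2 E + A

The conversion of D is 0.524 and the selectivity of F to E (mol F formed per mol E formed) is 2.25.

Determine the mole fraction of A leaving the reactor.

Conversion of D: D consumed = 0.524 × 272.6 = 142.8 kmol = 1ξ₁ + 2ξ₂.
Selectivity: 1ξ₁ / (2ξ₂) = 2.25 → ξ₁ = 4.5 ξ₂.
Substitute: (1·4.5 + 2) ξ₂ = 142.8 → ξ₂ = 21.98 kmol, ξ₁ = 98.89 kmol.
Outlet amounts (n = n₀ + Σ ν·ξ):
  D: 272.6 − 1(98.89) − 2(21.98) = 129.8
  F: 0 + 1(98.89) = 98.89
  E: 0 + 2(21.98) = 43.95
  A: 0 + 1(21.98) = 21.98
Total out = 294.6 kmol; y_A = 21.98 / 294.6 = 0.0746.

0.0746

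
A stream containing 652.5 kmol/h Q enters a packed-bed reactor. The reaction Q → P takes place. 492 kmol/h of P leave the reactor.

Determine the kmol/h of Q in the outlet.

160 kmol/h

For P: n = n₀ + 1ξ → 492 = 0 + 1ξ, giving ξ = 492 kmol/h.
Outlet amounts (n = n₀ + ν ξ):
  Q: 652.5 − 1(492) = 160.5
  P: 0 + 1(492) = 492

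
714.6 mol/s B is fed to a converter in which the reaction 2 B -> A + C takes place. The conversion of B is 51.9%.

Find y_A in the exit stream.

B reacted = 0.519 × 714.6 = 370.9 mol/s; ν_B = −2, so ξ = 370.9/2 = 185.4 mol/s.
Outlet amounts (n = n₀ + ν ξ):
  B: 714.6 − 2(185.4) = 343.7
  A: 0 + 1(185.4) = 185.4
  C: 0 + 1(185.4) = 185.4
Total out = 714.6 mol/s; y_A = 185.4 / 714.6 = 0.2595.

0.26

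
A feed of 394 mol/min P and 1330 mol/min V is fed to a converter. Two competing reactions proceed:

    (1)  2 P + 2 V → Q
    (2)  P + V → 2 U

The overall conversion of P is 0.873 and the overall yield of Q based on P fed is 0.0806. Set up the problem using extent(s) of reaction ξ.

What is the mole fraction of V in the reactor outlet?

0.605

Yield of Q: 1ξ₁ / 394 = 0.0806 → ξ₁ = 31.76 mol/min.
Conversion of P: 2ξ₁ + 1ξ₂ = 0.873 × 394 = 344 → ξ₂ = 280.4 mol/min.
Outlet amounts (n = n₀ + Σ ν·ξ):
  P: 394 − 2(31.76) − 1(280.4) = 50.04
  V: 1330 − 2(31.76) − 1(280.4) = 986
  Q: 0 + 1(31.76) = 31.76
  U: 0 + 2(280.4) = 560.9
Total out = 1629 mol/min; y_V = 986 / 1629 = 0.6054.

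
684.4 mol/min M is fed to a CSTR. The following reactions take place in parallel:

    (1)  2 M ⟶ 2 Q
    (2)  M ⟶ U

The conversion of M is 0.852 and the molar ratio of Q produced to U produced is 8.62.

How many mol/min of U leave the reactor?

60.6 mol/min

Conversion of M: M consumed = 0.852 × 684.4 = 583.1 mol/min = 2ξ₁ + 1ξ₂.
Selectivity: 2ξ₁ / (1ξ₂) = 8.62 → ξ₁ = 4.31 ξ₂.
Substitute: (2·4.31 + 1) ξ₂ = 583.1 → ξ₂ = 60.61 mol/min, ξ₁ = 261.2 mol/min.
Outlet amounts (n = n₀ + Σ ν·ξ):
  M: 684.4 − 2(261.2) − 1(60.61) = 101.3
  Q: 0 + 2(261.2) = 522.5
  U: 0 + 1(60.61) = 60.61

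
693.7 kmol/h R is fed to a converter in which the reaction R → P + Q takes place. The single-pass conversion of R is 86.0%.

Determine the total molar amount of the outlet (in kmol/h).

R reacted = 0.86 × 693.7 = 596.6 kmol/h; ν_R = −1, so ξ = 596.6/1 = 596.6 kmol/h.
Outlet amounts (n = n₀ + ν ξ):
  R: 693.7 − 1(596.6) = 97.12
  P: 0 + 1(596.6) = 596.6
  Q: 0 + 1(596.6) = 596.6
Total out = 97.12 + 596.6 + 596.6 = 1290 kmol/h.

1290 kmol/h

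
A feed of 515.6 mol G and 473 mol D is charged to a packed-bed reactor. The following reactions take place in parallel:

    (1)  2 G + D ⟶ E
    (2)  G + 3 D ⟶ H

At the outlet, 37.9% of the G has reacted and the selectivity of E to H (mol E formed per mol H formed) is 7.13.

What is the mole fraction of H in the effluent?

0.0167

Conversion of G: G consumed = 0.379 × 515.6 = 195.4 mol = 2ξ₁ + 1ξ₂.
Selectivity: 1ξ₁ / (1ξ₂) = 7.13 → ξ₁ = 7.13 ξ₂.
Substitute: (2·7.13 + 1) ξ₂ = 195.4 → ξ₂ = 12.81 mol, ξ₁ = 91.3 mol.
Outlet amounts (n = n₀ + Σ ν·ξ):
  G: 515.6 − 2(91.3) − 1(12.81) = 320.2
  D: 473 − 1(91.3) − 3(12.81) = 343.3
  E: 0 + 1(91.3) = 91.3
  H: 0 + 1(12.81) = 12.81
Total out = 767.6 mol; y_H = 12.81 / 767.6 = 0.01668.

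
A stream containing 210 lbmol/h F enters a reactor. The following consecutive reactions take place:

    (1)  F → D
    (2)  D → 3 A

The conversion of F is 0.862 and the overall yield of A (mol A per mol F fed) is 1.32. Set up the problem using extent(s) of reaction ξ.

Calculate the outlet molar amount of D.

Conversion of F: F consumed = 1ξ₁ = 0.862 × 210 → ξ₁ = 181 lbmol/h.
Yield of A: 3ξ₂ / 210 = 1.32 → ξ₂ = 92.4 lbmol/h.
Outlet amounts (n = n₀ + Σ ν·ξ):
  F: 210 − 1(181) = 28.98
  D: 0 + 1(181) − 1(92.4) = 88.62
  A: 0 + 3(92.4) = 277.2

88.6 lbmol/h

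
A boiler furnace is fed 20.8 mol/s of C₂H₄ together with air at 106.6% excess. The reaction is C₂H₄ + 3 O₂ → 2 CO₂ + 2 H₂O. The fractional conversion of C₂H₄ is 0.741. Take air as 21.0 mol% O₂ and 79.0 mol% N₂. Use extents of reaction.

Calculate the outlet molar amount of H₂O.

30.8 mol/s

Stoichiometric O₂ = 3 × 20.8 = 62.4 mol/s; O₂ fed = 62.4 × 2.066 = 128.9 mol/s.
N₂ fed = 128.9 × 79/21 = 485 mol/s.
Fuel reacted = 0.741 × 20.8 → ξ = 15.41 mol/s.
Outlet (n = n₀ + ν ξ):
  C₂H₄: 20.8 − 1(15.41) = 5.387
  O₂: 128.9 − 3(15.41) = 82.68
  N₂: 485 (inert)
  CO₂: 0 + 2(15.41) = 30.83
  H₂O: 0 + 2(15.41) = 30.83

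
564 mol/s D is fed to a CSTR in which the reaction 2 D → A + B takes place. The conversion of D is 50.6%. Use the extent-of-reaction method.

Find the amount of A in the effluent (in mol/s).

D reacted = 0.506 × 564 = 285.4 mol/s; ν_D = −2, so ξ = 285.4/2 = 142.7 mol/s.
Outlet amounts (n = n₀ + ν ξ):
  D: 564 − 2(142.7) = 278.6
  A: 0 + 1(142.7) = 142.7
  B: 0 + 1(142.7) = 142.7

143 mol/s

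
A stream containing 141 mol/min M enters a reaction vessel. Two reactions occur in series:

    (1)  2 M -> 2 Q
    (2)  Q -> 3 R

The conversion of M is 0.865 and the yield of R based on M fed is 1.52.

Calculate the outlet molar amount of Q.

Conversion of M: M consumed = 2ξ₁ = 0.865 × 141 → ξ₁ = 60.98 mol/min.
Yield of R: 3ξ₂ / 141 = 1.52 → ξ₂ = 71.44 mol/min.
Outlet amounts (n = n₀ + Σ ν·ξ):
  M: 141 − 2(60.98) = 19.03
  Q: 0 + 2(60.98) − 1(71.44) = 50.53
  R: 0 + 3(71.44) = 214.3

50.5 mol/min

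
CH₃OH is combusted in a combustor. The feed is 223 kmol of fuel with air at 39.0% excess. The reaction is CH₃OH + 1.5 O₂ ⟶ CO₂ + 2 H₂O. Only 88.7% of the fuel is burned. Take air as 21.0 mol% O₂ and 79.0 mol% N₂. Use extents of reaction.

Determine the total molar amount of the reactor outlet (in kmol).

Stoichiometric O₂ = 1.5 × 223 = 334.5 kmol; O₂ fed = 334.5 × 1.390 = 465 kmol.
N₂ fed = 465 × 79/21 = 1749 kmol.
Fuel reacted = 0.887 × 223 → ξ = 197.8 kmol.
Outlet (n = n₀ + ν ξ):
  CH₃OH: 223 − 1(197.8) = 25.2
  O₂: 465 − 1.5(197.8) = 168.3
  N₂: 1749 (inert)
  CO₂: 0 + 1(197.8) = 197.8
  H₂O: 0 + 2(197.8) = 395.6
Total out = 25.2 + 168.3 + 1749 + 197.8 + 395.6 = 2536 kmol.

2540 kmol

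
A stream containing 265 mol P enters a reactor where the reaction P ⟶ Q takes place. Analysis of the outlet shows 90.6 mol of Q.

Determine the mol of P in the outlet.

For Q: n = n₀ + 1ξ → 90.6 = 0 + 1ξ, giving ξ = 90.6 mol.
Outlet amounts (n = n₀ + ν ξ):
  P: 265 − 1(90.6) = 174.4
  Q: 0 + 1(90.6) = 90.6

174 mol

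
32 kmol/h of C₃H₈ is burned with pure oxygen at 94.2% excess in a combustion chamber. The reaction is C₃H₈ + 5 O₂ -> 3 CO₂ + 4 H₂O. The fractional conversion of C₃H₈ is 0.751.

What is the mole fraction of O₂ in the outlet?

0.52

Stoichiometric O₂ = 5 × 32 = 160 kmol/h; O₂ fed = 160 × 1.942 = 310.7 kmol/h.
Fuel reacted = 0.751 × 32 → ξ = 24.03 kmol/h.
Outlet (n = n₀ + ν ξ):
  C₃H₈: 32 − 1(24.03) = 7.968
  O₂: 310.7 − 5(24.03) = 190.6
  CO₂: 0 + 3(24.03) = 72.1
  H₂O: 0 + 4(24.03) = 96.13
Total out = 366.8 kmol/h; y_O₂ = 190.6 / 366.8 = 0.5196.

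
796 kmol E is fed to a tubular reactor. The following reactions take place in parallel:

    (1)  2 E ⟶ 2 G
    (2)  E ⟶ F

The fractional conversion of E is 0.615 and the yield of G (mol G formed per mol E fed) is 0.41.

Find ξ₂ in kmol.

ξ₂ = 163 kmol

Yield of G: 2ξ₁ / 796 = 0.41 → ξ₁ = 163.2 kmol.
Conversion of E: 2ξ₁ + 1ξ₂ = 0.615 × 796 = 489.5 → ξ₂ = 163.2 kmol.
Outlet amounts (n = n₀ + Σ ν·ξ):
  E: 796 − 2(163.2) − 1(163.2) = 306.5
  G: 0 + 2(163.2) = 326.4
  F: 0 + 1(163.2) = 163.2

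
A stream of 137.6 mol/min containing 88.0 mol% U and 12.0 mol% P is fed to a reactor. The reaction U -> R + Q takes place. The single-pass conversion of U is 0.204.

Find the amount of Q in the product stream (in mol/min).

U reacted = 0.204 × 121.1 = 24.7 mol/min; ν_U = −1, so ξ = 24.7/1 = 24.7 mol/min.
Outlet amounts (n = n₀ + ν ξ):
  U: 121.1 − 1(24.7) = 96.39
  R: 0 + 1(24.7) = 24.7
  Q: 0 + 1(24.7) = 24.7
  P: 16.51 (inert)

24.7 mol/min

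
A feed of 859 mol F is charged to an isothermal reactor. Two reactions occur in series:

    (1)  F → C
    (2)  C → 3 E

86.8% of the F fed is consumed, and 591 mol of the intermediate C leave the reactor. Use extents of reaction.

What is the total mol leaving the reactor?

Conversion of F: F consumed = 1ξ₁ = 0.868 × 859 → ξ₁ = 745.6 mol.
C balance: n_C = 0 + 1ξ₁ − 1ξ₂ = 591 → ξ₂ = (1·745.6 − 591)/1 = 154.6 mol.
Outlet amounts (n = n₀ + Σ ν·ξ):
  F: 859 − 1(745.6) = 113.4
  C: 0 + 1(745.6) − 1(154.6) = 591
  E: 0 + 3(154.6) = 463.8
Total out = 113.4 + 591 + 463.8 = 1168 mol.

1170 mol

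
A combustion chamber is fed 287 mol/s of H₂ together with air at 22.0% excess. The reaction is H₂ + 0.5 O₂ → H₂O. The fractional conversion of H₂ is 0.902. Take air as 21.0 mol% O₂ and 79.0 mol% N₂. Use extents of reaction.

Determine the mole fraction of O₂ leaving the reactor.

Stoichiometric O₂ = 0.5 × 287 = 143.5 mol/s; O₂ fed = 143.5 × 1.220 = 175.1 mol/s.
N₂ fed = 175.1 × 79/21 = 658.6 mol/s.
Fuel reacted = 0.902 × 287 → ξ = 258.9 mol/s.
Outlet (n = n₀ + ν ξ):
  H₂: 287 − 1(258.9) = 28.13
  O₂: 175.1 − 0.5(258.9) = 45.63
  N₂: 658.6 (inert)
  H₂O: 0 + 1(258.9) = 258.9
Total out = 991.2 mol/s; y_O₂ = 45.63 / 991.2 = 0.04604.

0.046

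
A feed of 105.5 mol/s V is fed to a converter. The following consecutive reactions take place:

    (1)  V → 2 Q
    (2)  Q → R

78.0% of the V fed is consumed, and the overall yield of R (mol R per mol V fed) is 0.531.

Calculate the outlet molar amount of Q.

Conversion of V: V consumed = 1ξ₁ = 0.78 × 105.5 → ξ₁ = 82.29 mol/s.
Yield of R: 1ξ₂ / 105.5 = 0.531 → ξ₂ = 56.02 mol/s.
Outlet amounts (n = n₀ + Σ ν·ξ):
  V: 105.5 − 1(82.29) = 23.21
  Q: 0 + 2(82.29) − 1(56.02) = 108.6
  R: 0 + 1(56.02) = 56.02

109 mol/s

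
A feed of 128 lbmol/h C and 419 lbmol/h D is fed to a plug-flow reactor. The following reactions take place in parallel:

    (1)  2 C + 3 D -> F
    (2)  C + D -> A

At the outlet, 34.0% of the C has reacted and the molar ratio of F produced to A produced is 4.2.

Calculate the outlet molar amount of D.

356 lbmol/h

Conversion of C: C consumed = 0.34 × 128 = 43.52 lbmol/h = 2ξ₁ + 1ξ₂.
Selectivity: 1ξ₁ / (1ξ₂) = 4.2 → ξ₁ = 4.2 ξ₂.
Substitute: (2·4.2 + 1) ξ₂ = 43.52 → ξ₂ = 4.63 lbmol/h, ξ₁ = 19.45 lbmol/h.
Outlet amounts (n = n₀ + Σ ν·ξ):
  C: 128 − 2(19.45) − 1(4.63) = 84.48
  D: 419 − 3(19.45) − 1(4.63) = 356
  F: 0 + 1(19.45) = 19.45
  A: 0 + 1(4.63) = 4.63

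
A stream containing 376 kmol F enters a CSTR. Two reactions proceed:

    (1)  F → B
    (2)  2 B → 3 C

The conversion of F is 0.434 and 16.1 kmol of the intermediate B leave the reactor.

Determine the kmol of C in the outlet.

Conversion of F: F consumed = 1ξ₁ = 0.434 × 376 → ξ₁ = 163.2 kmol.
B balance: n_B = 0 + 1ξ₁ − 2ξ₂ = 16.1 → ξ₂ = (1·163.2 − 16.1)/2 = 73.54 kmol.
Outlet amounts (n = n₀ + Σ ν·ξ):
  F: 376 − 1(163.2) = 212.8
  B: 0 + 1(163.2) − 2(73.54) = 16.1
  C: 0 + 3(73.54) = 220.6

221 kmol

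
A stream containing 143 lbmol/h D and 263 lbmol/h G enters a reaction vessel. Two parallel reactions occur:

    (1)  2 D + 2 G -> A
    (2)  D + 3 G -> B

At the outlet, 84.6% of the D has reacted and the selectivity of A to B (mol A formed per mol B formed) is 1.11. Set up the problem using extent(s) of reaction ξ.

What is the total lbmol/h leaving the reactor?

168 lbmol/h

Conversion of D: D consumed = 0.846 × 143 = 121 lbmol/h = 2ξ₁ + 1ξ₂.
Selectivity: 1ξ₁ / (1ξ₂) = 1.11 → ξ₁ = 1.11 ξ₂.
Substitute: (2·1.11 + 1) ξ₂ = 121 → ξ₂ = 37.57 lbmol/h, ξ₁ = 41.7 lbmol/h.
Outlet amounts (n = n₀ + Σ ν·ξ):
  D: 143 − 2(41.7) − 1(37.57) = 22.02
  G: 263 − 2(41.7) − 3(37.57) = 66.88
  A: 0 + 1(41.7) = 41.7
  B: 0 + 1(37.57) = 37.57
Total out = 22.02 + 66.88 + 41.7 + 37.57 = 168.2 lbmol/h.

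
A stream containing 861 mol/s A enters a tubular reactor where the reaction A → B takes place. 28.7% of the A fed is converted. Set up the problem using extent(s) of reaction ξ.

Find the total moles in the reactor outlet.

861 mol/s

A reacted = 0.287 × 861 = 247.1 mol/s; ν_A = −1, so ξ = 247.1/1 = 247.1 mol/s.
Outlet amounts (n = n₀ + ν ξ):
  A: 861 − 1(247.1) = 613.9
  B: 0 + 1(247.1) = 247.1
Total out = 613.9 + 247.1 = 861 mol/s.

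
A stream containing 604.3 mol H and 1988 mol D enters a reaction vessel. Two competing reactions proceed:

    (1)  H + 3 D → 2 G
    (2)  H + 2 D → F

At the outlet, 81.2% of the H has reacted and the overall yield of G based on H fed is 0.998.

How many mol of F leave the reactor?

189 mol

Yield of G: 2ξ₁ / 604.3 = 0.998 → ξ₁ = 301.5 mol.
Conversion of H: 1ξ₁ + 1ξ₂ = 0.812 × 604.3 = 490.7 → ξ₂ = 189.1 mol.
Outlet amounts (n = n₀ + Σ ν·ξ):
  H: 604.3 − 1(301.5) − 1(189.1) = 113.6
  D: 1988 − 3(301.5) − 2(189.1) = 705.1
  G: 0 + 2(301.5) = 603.1
  F: 0 + 1(189.1) = 189.1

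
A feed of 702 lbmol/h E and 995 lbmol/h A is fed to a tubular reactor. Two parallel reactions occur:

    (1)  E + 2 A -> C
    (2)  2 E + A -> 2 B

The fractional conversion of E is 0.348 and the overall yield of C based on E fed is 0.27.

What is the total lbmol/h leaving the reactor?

Yield of C: 1ξ₁ / 702 = 0.27 → ξ₁ = 189.5 lbmol/h.
Conversion of E: 1ξ₁ + 2ξ₂ = 0.348 × 702 = 244.3 → ξ₂ = 27.38 lbmol/h.
Outlet amounts (n = n₀ + Σ ν·ξ):
  E: 702 − 1(189.5) − 2(27.38) = 457.7
  A: 995 − 2(189.5) − 1(27.38) = 588.5
  C: 0 + 1(189.5) = 189.5
  B: 0 + 2(27.38) = 54.76
Total out = 457.7 + 588.5 + 189.5 + 54.76 = 1291 lbmol/h.

1290 lbmol/h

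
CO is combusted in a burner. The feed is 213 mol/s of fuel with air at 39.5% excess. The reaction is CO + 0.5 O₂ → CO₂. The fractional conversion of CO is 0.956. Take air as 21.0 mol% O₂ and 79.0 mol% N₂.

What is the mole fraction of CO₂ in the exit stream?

Stoichiometric O₂ = 0.5 × 213 = 106.5 mol/s; O₂ fed = 106.5 × 1.395 = 148.6 mol/s.
N₂ fed = 148.6 × 79/21 = 558.9 mol/s.
Fuel reacted = 0.956 × 213 → ξ = 203.6 mol/s.
Outlet (n = n₀ + ν ξ):
  CO: 213 − 1(203.6) = 9.372
  O₂: 148.6 − 0.5(203.6) = 46.75
  N₂: 558.9 (inert)
  CO₂: 0 + 1(203.6) = 203.6
Total out = 818.7 mol/s; y_CO₂ = 203.6 / 818.7 = 0.2487.

0.249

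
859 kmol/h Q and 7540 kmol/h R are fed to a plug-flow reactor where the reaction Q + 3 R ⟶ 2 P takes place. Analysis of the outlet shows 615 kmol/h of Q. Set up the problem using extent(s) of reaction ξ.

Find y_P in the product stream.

0.0617

For Q: n = n₀ − 1ξ → 615 = 859 − 1ξ, giving ξ = 244 kmol/h.
Outlet amounts (n = n₀ + ν ξ):
  Q: 859 − 1(244) = 615
  R: 7540 − 3(244) = 6808
  P: 0 + 2(244) = 488
Total out = 7911 kmol/h; y_P = 488 / 7911 = 0.06169.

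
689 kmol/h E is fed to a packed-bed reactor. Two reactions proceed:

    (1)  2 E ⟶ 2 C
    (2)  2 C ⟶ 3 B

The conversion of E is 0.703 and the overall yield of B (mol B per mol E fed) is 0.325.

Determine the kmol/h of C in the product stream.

Conversion of E: E consumed = 2ξ₁ = 0.703 × 689 → ξ₁ = 242.2 kmol/h.
Yield of B: 3ξ₂ / 689 = 0.325 → ξ₂ = 74.64 kmol/h.
Outlet amounts (n = n₀ + Σ ν·ξ):
  E: 689 − 2(242.2) = 204.6
  C: 0 + 2(242.2) − 2(74.64) = 335.1
  B: 0 + 3(74.64) = 223.9

335 kmol/h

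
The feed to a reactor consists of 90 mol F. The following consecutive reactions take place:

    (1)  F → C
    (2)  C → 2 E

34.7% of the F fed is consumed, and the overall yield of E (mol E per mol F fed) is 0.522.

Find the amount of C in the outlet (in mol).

Conversion of F: F consumed = 1ξ₁ = 0.347 × 90 → ξ₁ = 31.23 mol.
Yield of E: 2ξ₂ / 90 = 0.522 → ξ₂ = 23.49 mol.
Outlet amounts (n = n₀ + Σ ν·ξ):
  F: 90 − 1(31.23) = 58.77
  C: 0 + 1(31.23) − 1(23.49) = 7.74
  E: 0 + 2(23.49) = 46.98

7.74 mol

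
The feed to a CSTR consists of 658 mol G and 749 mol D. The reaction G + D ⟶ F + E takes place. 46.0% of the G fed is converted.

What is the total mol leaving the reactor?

G reacted = 0.46 × 658 = 302.7 mol; ν_G = −1, so ξ = 302.7/1 = 302.7 mol.
Outlet amounts (n = n₀ + ν ξ):
  G: 658 − 1(302.7) = 355.3
  D: 749 − 1(302.7) = 446.3
  F: 0 + 1(302.7) = 302.7
  E: 0 + 1(302.7) = 302.7
Total out = 355.3 + 446.3 + 302.7 + 302.7 = 1407 mol.

1410 mol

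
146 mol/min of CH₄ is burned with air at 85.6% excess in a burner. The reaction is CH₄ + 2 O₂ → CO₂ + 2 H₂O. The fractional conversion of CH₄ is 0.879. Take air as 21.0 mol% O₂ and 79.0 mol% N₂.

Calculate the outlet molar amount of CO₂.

Stoichiometric O₂ = 2 × 146 = 292 mol/min; O₂ fed = 292 × 1.856 = 542 mol/min.
N₂ fed = 542 × 79/21 = 2039 mol/min.
Fuel reacted = 0.879 × 146 → ξ = 128.3 mol/min.
Outlet (n = n₀ + ν ξ):
  CH₄: 146 − 1(128.3) = 17.67
  O₂: 542 − 2(128.3) = 285.3
  N₂: 2039 (inert)
  CO₂: 0 + 1(128.3) = 128.3
  H₂O: 0 + 2(128.3) = 256.7

128 mol/min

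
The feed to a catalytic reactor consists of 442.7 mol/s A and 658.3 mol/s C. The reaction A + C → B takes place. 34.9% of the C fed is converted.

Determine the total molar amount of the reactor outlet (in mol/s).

871 mol/s

C reacted = 0.349 × 658.3 = 229.7 mol/s; ν_C = −1, so ξ = 229.7/1 = 229.7 mol/s.
Outlet amounts (n = n₀ + ν ξ):
  A: 442.7 − 1(229.7) = 213
  C: 658.3 − 1(229.7) = 428.6
  B: 0 + 1(229.7) = 229.7
Total out = 213 + 428.6 + 229.7 = 871.3 mol/s.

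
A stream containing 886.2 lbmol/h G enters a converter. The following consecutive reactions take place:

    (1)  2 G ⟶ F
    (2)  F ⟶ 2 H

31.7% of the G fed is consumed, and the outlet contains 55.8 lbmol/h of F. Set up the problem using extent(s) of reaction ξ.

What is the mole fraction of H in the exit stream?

Conversion of G: G consumed = 2ξ₁ = 0.317 × 886.2 → ξ₁ = 140.5 lbmol/h.
F balance: n_F = 0 + 1ξ₁ − 1ξ₂ = 55.8 → ξ₂ = (1·140.5 − 55.8)/1 = 84.66 lbmol/h.
Outlet amounts (n = n₀ + Σ ν·ξ):
  G: 886.2 − 2(140.5) = 605.3
  F: 0 + 1(140.5) − 1(84.66) = 55.8
  H: 0 + 2(84.66) = 169.3
Total out = 830.4 lbmol/h; y_H = 169.3 / 830.4 = 0.2039.

0.204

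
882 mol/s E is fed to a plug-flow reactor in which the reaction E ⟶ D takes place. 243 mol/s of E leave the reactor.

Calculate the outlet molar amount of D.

639 mol/s

For E: n = n₀ − 1ξ → 243 = 882 − 1ξ, giving ξ = 639 mol/s.
Outlet amounts (n = n₀ + ν ξ):
  E: 882 − 1(639) = 243
  D: 0 + 1(639) = 639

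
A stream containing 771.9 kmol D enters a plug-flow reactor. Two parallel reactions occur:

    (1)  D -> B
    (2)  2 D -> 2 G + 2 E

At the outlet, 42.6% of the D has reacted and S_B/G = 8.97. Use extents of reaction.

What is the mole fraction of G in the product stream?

0.041

Conversion of D: D consumed = 0.426 × 771.9 = 328.8 kmol = 1ξ₁ + 2ξ₂.
Selectivity: 1ξ₁ / (2ξ₂) = 8.97 → ξ₁ = 17.94 ξ₂.
Substitute: (1·17.94 + 2) ξ₂ = 328.8 → ξ₂ = 16.49 kmol, ξ₁ = 295.8 kmol.
Outlet amounts (n = n₀ + Σ ν·ξ):
  D: 771.9 − 1(295.8) − 2(16.49) = 443.1
  B: 0 + 1(295.8) = 295.8
  G: 0 + 2(16.49) = 32.98
  E: 0 + 2(16.49) = 32.98
Total out = 804.9 kmol; y_G = 32.98 / 804.9 = 0.04098.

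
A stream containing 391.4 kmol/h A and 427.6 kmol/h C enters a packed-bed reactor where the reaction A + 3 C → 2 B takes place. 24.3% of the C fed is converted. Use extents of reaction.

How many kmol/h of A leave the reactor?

357 kmol/h

C reacted = 0.243 × 427.6 = 103.9 kmol/h; ν_C = −3, so ξ = 103.9/3 = 34.64 kmol/h.
Outlet amounts (n = n₀ + ν ξ):
  A: 391.4 − 1(34.64) = 356.8
  C: 427.6 − 3(34.64) = 323.7
  B: 0 + 2(34.64) = 69.27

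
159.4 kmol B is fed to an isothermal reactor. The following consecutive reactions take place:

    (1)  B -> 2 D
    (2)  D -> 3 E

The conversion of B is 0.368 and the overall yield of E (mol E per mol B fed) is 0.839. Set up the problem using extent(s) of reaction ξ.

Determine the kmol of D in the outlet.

72.7 kmol

Conversion of B: B consumed = 1ξ₁ = 0.368 × 159.4 → ξ₁ = 58.66 kmol.
Yield of E: 3ξ₂ / 159.4 = 0.839 → ξ₂ = 44.58 kmol.
Outlet amounts (n = n₀ + Σ ν·ξ):
  B: 159.4 − 1(58.66) = 100.7
  D: 0 + 2(58.66) − 1(44.58) = 72.74
  E: 0 + 3(44.58) = 133.7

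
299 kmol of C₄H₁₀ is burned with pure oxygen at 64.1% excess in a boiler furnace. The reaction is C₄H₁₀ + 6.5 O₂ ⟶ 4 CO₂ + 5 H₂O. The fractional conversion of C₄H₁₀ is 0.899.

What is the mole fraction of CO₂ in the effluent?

Stoichiometric O₂ = 6.5 × 299 = 1944 kmol; O₂ fed = 1944 × 1.641 = 3189 kmol.
Fuel reacted = 0.899 × 299 → ξ = 268.8 kmol.
Outlet (n = n₀ + ν ξ):
  C₄H₁₀: 299 − 1(268.8) = 30.2
  O₂: 3189 − 6.5(268.8) = 1442
  CO₂: 0 + 4(268.8) = 1075
  H₂O: 0 + 5(268.8) = 1344
Total out = 3891 kmol; y_CO₂ = 1075 / 3891 = 0.2763.

0.276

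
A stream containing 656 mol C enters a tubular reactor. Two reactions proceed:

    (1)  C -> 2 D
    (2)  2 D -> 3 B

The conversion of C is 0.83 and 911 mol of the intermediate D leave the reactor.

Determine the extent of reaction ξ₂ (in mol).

Conversion of C: C consumed = 1ξ₁ = 0.83 × 656 → ξ₁ = 544.5 mol.
D balance: n_D = 0 + 2ξ₁ − 2ξ₂ = 911 → ξ₂ = (2·544.5 − 911)/2 = 88.98 mol.
Outlet amounts (n = n₀ + Σ ν·ξ):
  C: 656 − 1(544.5) = 111.5
  D: 0 + 2(544.5) − 2(88.98) = 911
  B: 0 + 3(88.98) = 266.9

ξ₂ = 89 mol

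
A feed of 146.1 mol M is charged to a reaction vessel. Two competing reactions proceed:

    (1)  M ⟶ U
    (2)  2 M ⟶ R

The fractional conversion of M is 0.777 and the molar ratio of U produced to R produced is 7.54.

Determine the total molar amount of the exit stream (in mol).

134 mol

Conversion of M: M consumed = 0.777 × 146.1 = 113.5 mol = 1ξ₁ + 2ξ₂.
Selectivity: 1ξ₁ / (1ξ₂) = 7.54 → ξ₁ = 7.54 ξ₂.
Substitute: (1·7.54 + 2) ξ₂ = 113.5 → ξ₂ = 11.9 mol, ξ₁ = 89.72 mol.
Outlet amounts (n = n₀ + Σ ν·ξ):
  M: 146.1 − 1(89.72) − 2(11.9) = 32.58
  U: 0 + 1(89.72) = 89.72
  R: 0 + 1(11.9) = 11.9
Total out = 32.58 + 89.72 + 11.9 = 134.2 mol.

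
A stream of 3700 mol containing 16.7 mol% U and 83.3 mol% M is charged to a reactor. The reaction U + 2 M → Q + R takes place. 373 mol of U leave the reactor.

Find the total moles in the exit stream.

3460 mol

For U: n = n₀ − 1ξ → 373 = 617.9 − 1ξ, giving ξ = 244.9 mol.
Outlet amounts (n = n₀ + ν ξ):
  U: 617.9 − 1(244.9) = 373
  M: 3082 − 2(244.9) = 2592
  Q: 0 + 1(244.9) = 244.9
  R: 0 + 1(244.9) = 244.9
Total out = 373 + 2592 + 244.9 + 244.9 = 3455 mol.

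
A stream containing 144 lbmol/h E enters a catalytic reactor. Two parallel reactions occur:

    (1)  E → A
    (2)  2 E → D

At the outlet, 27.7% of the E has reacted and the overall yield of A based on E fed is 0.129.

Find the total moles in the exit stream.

133 lbmol/h

Yield of A: 1ξ₁ / 144 = 0.129 → ξ₁ = 18.58 lbmol/h.
Conversion of E: 1ξ₁ + 2ξ₂ = 0.277 × 144 = 39.89 → ξ₂ = 10.66 lbmol/h.
Outlet amounts (n = n₀ + Σ ν·ξ):
  E: 144 − 1(18.58) − 2(10.66) = 104.1
  A: 0 + 1(18.58) = 18.58
  D: 0 + 1(10.66) = 10.66
Total out = 104.1 + 18.58 + 10.66 = 133.3 lbmol/h.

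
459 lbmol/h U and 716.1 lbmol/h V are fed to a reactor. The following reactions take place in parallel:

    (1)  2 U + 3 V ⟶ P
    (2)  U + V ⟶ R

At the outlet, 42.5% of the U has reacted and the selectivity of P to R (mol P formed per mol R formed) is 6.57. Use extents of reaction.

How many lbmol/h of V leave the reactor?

430 lbmol/h

Conversion of U: U consumed = 0.425 × 459 = 195.1 lbmol/h = 2ξ₁ + 1ξ₂.
Selectivity: 1ξ₁ / (1ξ₂) = 6.57 → ξ₁ = 6.57 ξ₂.
Substitute: (2·6.57 + 1) ξ₂ = 195.1 → ξ₂ = 13.8 lbmol/h, ξ₁ = 90.64 lbmol/h.
Outlet amounts (n = n₀ + Σ ν·ξ):
  U: 459 − 2(90.64) − 1(13.8) = 263.9
  V: 716.1 − 3(90.64) − 1(13.8) = 430.4
  P: 0 + 1(90.64) = 90.64
  R: 0 + 1(13.8) = 13.8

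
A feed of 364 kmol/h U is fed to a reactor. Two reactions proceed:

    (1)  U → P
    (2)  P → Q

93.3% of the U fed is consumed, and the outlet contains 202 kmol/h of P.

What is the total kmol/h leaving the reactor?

364 kmol/h

Conversion of U: U consumed = 1ξ₁ = 0.933 × 364 → ξ₁ = 339.6 kmol/h.
P balance: n_P = 0 + 1ξ₁ − 1ξ₂ = 202 → ξ₂ = (1·339.6 − 202)/1 = 137.6 kmol/h.
Outlet amounts (n = n₀ + Σ ν·ξ):
  U: 364 − 1(339.6) = 24.39
  P: 0 + 1(339.6) − 1(137.6) = 202
  Q: 0 + 1(137.6) = 137.6
Total out = 24.39 + 202 + 137.6 = 364 kmol/h.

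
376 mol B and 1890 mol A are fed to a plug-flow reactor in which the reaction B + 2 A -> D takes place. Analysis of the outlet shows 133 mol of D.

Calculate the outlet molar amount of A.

For D: n = n₀ + 1ξ → 133 = 0 + 1ξ, giving ξ = 133 mol.
Outlet amounts (n = n₀ + ν ξ):
  B: 376 − 1(133) = 243
  A: 1890 − 2(133) = 1624
  D: 0 + 1(133) = 133

1620 mol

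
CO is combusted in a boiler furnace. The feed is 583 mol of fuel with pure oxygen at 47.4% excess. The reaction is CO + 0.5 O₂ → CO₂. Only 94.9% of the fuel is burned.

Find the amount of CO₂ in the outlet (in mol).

Stoichiometric O₂ = 0.5 × 583 = 291.5 mol; O₂ fed = 291.5 × 1.474 = 429.7 mol.
Fuel reacted = 0.949 × 583 → ξ = 553.3 mol.
Outlet (n = n₀ + ν ξ):
  CO: 583 − 1(553.3) = 29.73
  O₂: 429.7 − 0.5(553.3) = 153
  CO₂: 0 + 1(553.3) = 553.3

553 mol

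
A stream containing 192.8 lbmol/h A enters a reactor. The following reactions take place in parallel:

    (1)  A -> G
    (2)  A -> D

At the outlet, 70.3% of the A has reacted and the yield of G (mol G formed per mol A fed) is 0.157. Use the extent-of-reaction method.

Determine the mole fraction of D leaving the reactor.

Yield of G: 1ξ₁ / 192.8 = 0.157 → ξ₁ = 30.27 lbmol/h.
Conversion of A: 1ξ₁ + 1ξ₂ = 0.703 × 192.8 = 135.5 → ξ₂ = 105.3 lbmol/h.
Outlet amounts (n = n₀ + Σ ν·ξ):
  A: 192.8 − 1(30.27) − 1(105.3) = 57.26
  G: 0 + 1(30.27) = 30.27
  D: 0 + 1(105.3) = 105.3
Total out = 192.8 lbmol/h; y_D = 105.3 / 192.8 = 0.546.

0.546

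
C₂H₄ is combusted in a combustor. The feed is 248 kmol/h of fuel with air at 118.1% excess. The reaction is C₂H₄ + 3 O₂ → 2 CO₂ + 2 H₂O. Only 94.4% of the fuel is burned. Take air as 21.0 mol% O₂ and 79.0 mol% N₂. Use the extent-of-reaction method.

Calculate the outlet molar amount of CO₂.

Stoichiometric O₂ = 3 × 248 = 744 kmol/h; O₂ fed = 744 × 2.181 = 1623 kmol/h.
N₂ fed = 1623 × 79/21 = 6104 kmol/h.
Fuel reacted = 0.944 × 248 → ξ = 234.1 kmol/h.
Outlet (n = n₀ + ν ξ):
  C₂H₄: 248 − 1(234.1) = 13.89
  O₂: 1623 − 3(234.1) = 920.3
  N₂: 6104 (inert)
  CO₂: 0 + 2(234.1) = 468.2
  H₂O: 0 + 2(234.1) = 468.2

468 kmol/h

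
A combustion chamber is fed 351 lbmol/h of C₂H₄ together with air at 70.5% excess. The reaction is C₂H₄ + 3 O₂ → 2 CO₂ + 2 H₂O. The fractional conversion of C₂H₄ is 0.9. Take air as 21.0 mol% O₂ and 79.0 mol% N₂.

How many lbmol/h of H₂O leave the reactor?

632 lbmol/h

Stoichiometric O₂ = 3 × 351 = 1053 lbmol/h; O₂ fed = 1053 × 1.705 = 1795 lbmol/h.
N₂ fed = 1795 × 79/21 = 6754 lbmol/h.
Fuel reacted = 0.9 × 351 → ξ = 315.9 lbmol/h.
Outlet (n = n₀ + ν ξ):
  C₂H₄: 351 − 1(315.9) = 35.1
  O₂: 1795 − 3(315.9) = 847.7
  N₂: 6754 (inert)
  CO₂: 0 + 2(315.9) = 631.8
  H₂O: 0 + 2(315.9) = 631.8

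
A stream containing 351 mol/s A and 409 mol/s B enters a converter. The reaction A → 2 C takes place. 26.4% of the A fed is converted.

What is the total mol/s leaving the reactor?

853 mol/s

A reacted = 0.264 × 351 = 92.66 mol/s; ν_A = −1, so ξ = 92.66/1 = 92.66 mol/s.
Outlet amounts (n = n₀ + ν ξ):
  A: 351 − 1(92.66) = 258.3
  C: 0 + 2(92.66) = 185.3
  B: 409 (inert)
Total out = 258.3 + 185.3 + 409 = 852.7 mol/s.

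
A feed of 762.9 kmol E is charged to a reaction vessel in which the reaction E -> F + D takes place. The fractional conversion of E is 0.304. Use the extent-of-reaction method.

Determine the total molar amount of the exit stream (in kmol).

E reacted = 0.304 × 762.9 = 231.9 kmol; ν_E = −1, so ξ = 231.9/1 = 231.9 kmol.
Outlet amounts (n = n₀ + ν ξ):
  E: 762.9 − 1(231.9) = 531
  F: 0 + 1(231.9) = 231.9
  D: 0 + 1(231.9) = 231.9
Total out = 531 + 231.9 + 231.9 = 994.8 kmol.

995 kmol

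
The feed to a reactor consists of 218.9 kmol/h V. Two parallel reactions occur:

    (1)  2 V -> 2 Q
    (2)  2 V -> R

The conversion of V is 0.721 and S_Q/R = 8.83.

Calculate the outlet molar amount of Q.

Conversion of V: V consumed = 0.721 × 218.9 = 157.8 kmol/h = 2ξ₁ + 2ξ₂.
Selectivity: 2ξ₁ / (1ξ₂) = 8.83 → ξ₁ = 4.415 ξ₂.
Substitute: (2·4.415 + 2) ξ₂ = 157.8 → ξ₂ = 14.57 kmol/h, ξ₁ = 64.34 kmol/h.
Outlet amounts (n = n₀ + Σ ν·ξ):
  V: 218.9 − 2(64.34) − 2(14.57) = 61.07
  Q: 0 + 2(64.34) = 128.7
  R: 0 + 1(14.57) = 14.57

129 kmol/h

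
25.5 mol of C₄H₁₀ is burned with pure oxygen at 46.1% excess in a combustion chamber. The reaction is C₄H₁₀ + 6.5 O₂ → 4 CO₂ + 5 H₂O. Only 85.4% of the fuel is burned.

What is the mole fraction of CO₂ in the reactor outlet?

0.29

Stoichiometric O₂ = 6.5 × 25.5 = 165.8 mol; O₂ fed = 165.8 × 1.461 = 242.2 mol.
Fuel reacted = 0.854 × 25.5 → ξ = 21.78 mol.
Outlet (n = n₀ + ν ξ):
  C₄H₁₀: 25.5 − 1(21.78) = 3.723
  O₂: 242.2 − 6.5(21.78) = 100.6
  CO₂: 0 + 4(21.78) = 87.11
  H₂O: 0 + 5(21.78) = 108.9
Total out = 300.3 mol; y_CO₂ = 87.11 / 300.3 = 0.29.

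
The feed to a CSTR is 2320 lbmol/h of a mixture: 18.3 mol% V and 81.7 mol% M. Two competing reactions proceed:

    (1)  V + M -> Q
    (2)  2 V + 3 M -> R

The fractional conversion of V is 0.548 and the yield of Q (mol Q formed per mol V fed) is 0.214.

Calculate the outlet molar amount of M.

Yield of Q: 1ξ₁ / 424.6 = 0.214 → ξ₁ = 90.86 lbmol/h.
Conversion of V: 1ξ₁ + 2ξ₂ = 0.548 × 424.6 = 232.7 → ξ₂ = 70.9 lbmol/h.
Outlet amounts (n = n₀ + Σ ν·ξ):
  V: 424.6 − 1(90.86) − 2(70.9) = 191.9
  M: 1895 − 1(90.86) − 3(70.9) = 1592
  Q: 0 + 1(90.86) = 90.86
  R: 0 + 1(70.9) = 70.9

1590 lbmol/h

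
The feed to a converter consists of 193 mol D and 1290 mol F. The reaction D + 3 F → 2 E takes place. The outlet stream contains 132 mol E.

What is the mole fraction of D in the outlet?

For E: n = n₀ + 2ξ → 132 = 0 + 2ξ, giving ξ = 66 mol.
Outlet amounts (n = n₀ + ν ξ):
  D: 193 − 1(66) = 127
  F: 1290 − 3(66) = 1092
  E: 0 + 2(66) = 132
Total out = 1351 mol; y_D = 127 / 1351 = 0.094.

0.094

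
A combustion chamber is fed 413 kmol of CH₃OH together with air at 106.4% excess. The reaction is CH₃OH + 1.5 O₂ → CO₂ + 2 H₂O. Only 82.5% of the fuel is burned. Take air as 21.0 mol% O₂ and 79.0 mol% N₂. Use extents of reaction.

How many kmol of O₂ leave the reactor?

Stoichiometric O₂ = 1.5 × 413 = 619.5 kmol; O₂ fed = 619.5 × 2.064 = 1279 kmol.
N₂ fed = 1279 × 79/21 = 4810 kmol.
Fuel reacted = 0.825 × 413 → ξ = 340.7 kmol.
Outlet (n = n₀ + ν ξ):
  CH₃OH: 413 − 1(340.7) = 72.28
  O₂: 1279 − 1.5(340.7) = 767.6
  N₂: 4810 (inert)
  CO₂: 0 + 1(340.7) = 340.7
  H₂O: 0 + 2(340.7) = 681.4

768 kmol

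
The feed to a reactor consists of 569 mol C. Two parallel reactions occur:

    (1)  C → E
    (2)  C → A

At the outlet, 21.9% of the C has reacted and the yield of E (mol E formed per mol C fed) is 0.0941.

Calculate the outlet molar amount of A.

Yield of E: 1ξ₁ / 569 = 0.0941 → ξ₁ = 53.54 mol.
Conversion of C: 1ξ₁ + 1ξ₂ = 0.219 × 569 = 124.6 → ξ₂ = 71.07 mol.
Outlet amounts (n = n₀ + Σ ν·ξ):
  C: 569 − 1(53.54) − 1(71.07) = 444.4
  E: 0 + 1(53.54) = 53.54
  A: 0 + 1(71.07) = 71.07

71.1 mol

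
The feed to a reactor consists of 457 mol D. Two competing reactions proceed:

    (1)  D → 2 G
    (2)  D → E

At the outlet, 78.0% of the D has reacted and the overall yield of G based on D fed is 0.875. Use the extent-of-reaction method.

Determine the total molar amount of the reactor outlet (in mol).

Yield of G: 2ξ₁ / 457 = 0.875 → ξ₁ = 199.9 mol.
Conversion of D: 1ξ₁ + 1ξ₂ = 0.78 × 457 = 356.5 → ξ₂ = 156.5 mol.
Outlet amounts (n = n₀ + Σ ν·ξ):
  D: 457 − 1(199.9) − 1(156.5) = 100.5
  G: 0 + 2(199.9) = 399.9
  E: 0 + 1(156.5) = 156.5
Total out = 100.5 + 399.9 + 156.5 = 656.9 mol.

657 mol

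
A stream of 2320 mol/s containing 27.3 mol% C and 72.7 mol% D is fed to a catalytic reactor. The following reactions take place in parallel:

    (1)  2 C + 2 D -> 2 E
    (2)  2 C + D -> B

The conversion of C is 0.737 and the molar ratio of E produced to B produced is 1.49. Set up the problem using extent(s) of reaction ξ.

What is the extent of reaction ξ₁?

ξ₁ = 99.6 mol/s

Conversion of C: C consumed = 0.737 × 633.4 = 466.8 mol/s = 2ξ₁ + 2ξ₂.
Selectivity: 2ξ₁ / (1ξ₂) = 1.49 → ξ₁ = 0.745 ξ₂.
Substitute: (2·0.745 + 2) ξ₂ = 466.8 → ξ₂ = 133.7 mol/s, ξ₁ = 99.64 mol/s.
Outlet amounts (n = n₀ + Σ ν·ξ):
  C: 633.4 − 2(99.64) − 2(133.7) = 166.6
  D: 1687 − 2(99.64) − 1(133.7) = 1354
  E: 0 + 2(99.64) = 199.3
  B: 0 + 1(133.7) = 133.7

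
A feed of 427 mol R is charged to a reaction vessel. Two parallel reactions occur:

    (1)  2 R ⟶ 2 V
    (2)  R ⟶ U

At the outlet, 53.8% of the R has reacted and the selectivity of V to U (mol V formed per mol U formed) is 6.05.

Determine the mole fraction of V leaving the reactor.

0.462

Conversion of R: R consumed = 0.538 × 427 = 229.7 mol = 2ξ₁ + 1ξ₂.
Selectivity: 2ξ₁ / (1ξ₂) = 6.05 → ξ₁ = 3.025 ξ₂.
Substitute: (2·3.025 + 1) ξ₂ = 229.7 → ξ₂ = 32.59 mol, ξ₁ = 98.57 mol.
Outlet amounts (n = n₀ + Σ ν·ξ):
  R: 427 − 2(98.57) − 1(32.59) = 197.3
  V: 0 + 2(98.57) = 197.1
  U: 0 + 1(32.59) = 32.59
Total out = 427 mol; y_V = 197.1 / 427 = 0.4617.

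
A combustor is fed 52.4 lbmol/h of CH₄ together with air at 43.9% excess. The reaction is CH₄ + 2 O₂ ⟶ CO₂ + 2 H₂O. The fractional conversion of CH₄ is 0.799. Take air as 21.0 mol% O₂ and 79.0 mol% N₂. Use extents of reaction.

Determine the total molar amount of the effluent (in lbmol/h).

Stoichiometric O₂ = 2 × 52.4 = 104.8 lbmol/h; O₂ fed = 104.8 × 1.439 = 150.8 lbmol/h.
N₂ fed = 150.8 × 79/21 = 567.3 lbmol/h.
Fuel reacted = 0.799 × 52.4 → ξ = 41.87 lbmol/h.
Outlet (n = n₀ + ν ξ):
  CH₄: 52.4 − 1(41.87) = 10.53
  O₂: 150.8 − 2(41.87) = 67.07
  N₂: 567.3 (inert)
  CO₂: 0 + 1(41.87) = 41.87
  H₂O: 0 + 2(41.87) = 83.74
Total out = 10.53 + 67.07 + 567.3 + 41.87 + 83.74 = 770.5 lbmol/h.

771 lbmol/h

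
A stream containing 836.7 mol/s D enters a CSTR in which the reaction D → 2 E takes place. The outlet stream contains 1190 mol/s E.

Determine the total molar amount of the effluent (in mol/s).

1430 mol/s

For E: n = n₀ + 2ξ → 1190 = 0 + 2ξ, giving ξ = 595 mol/s.
Outlet amounts (n = n₀ + ν ξ):
  D: 836.7 − 1(595) = 241.7
  E: 0 + 2(595) = 1190
Total out = 241.7 + 1190 = 1432 mol/s.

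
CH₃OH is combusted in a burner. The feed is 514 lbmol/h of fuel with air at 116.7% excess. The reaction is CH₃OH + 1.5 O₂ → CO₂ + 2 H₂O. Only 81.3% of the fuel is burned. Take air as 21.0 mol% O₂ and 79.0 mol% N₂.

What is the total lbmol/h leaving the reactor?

8680 lbmol/h

Stoichiometric O₂ = 1.5 × 514 = 771 lbmol/h; O₂ fed = 771 × 2.167 = 1671 lbmol/h.
N₂ fed = 1671 × 79/21 = 6285 lbmol/h.
Fuel reacted = 0.813 × 514 → ξ = 417.9 lbmol/h.
Outlet (n = n₀ + ν ξ):
  CH₃OH: 514 − 1(417.9) = 96.12
  O₂: 1671 − 1.5(417.9) = 1044
  N₂: 6285 (inert)
  CO₂: 0 + 1(417.9) = 417.9
  H₂O: 0 + 2(417.9) = 835.8
Total out = 96.12 + 1044 + 6285 + 417.9 + 835.8 = 8679 lbmol/h.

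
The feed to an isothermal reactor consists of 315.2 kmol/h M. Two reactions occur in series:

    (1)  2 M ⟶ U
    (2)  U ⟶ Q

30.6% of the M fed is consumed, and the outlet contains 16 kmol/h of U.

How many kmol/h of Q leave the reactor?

Conversion of M: M consumed = 2ξ₁ = 0.306 × 315.2 → ξ₁ = 48.23 kmol/h.
U balance: n_U = 0 + 1ξ₁ − 1ξ₂ = 16 → ξ₂ = (1·48.23 − 16)/1 = 32.23 kmol/h.
Outlet amounts (n = n₀ + Σ ν·ξ):
  M: 315.2 − 2(48.23) = 218.7
  U: 0 + 1(48.23) − 1(32.23) = 16
  Q: 0 + 1(32.23) = 32.23

32.2 kmol/h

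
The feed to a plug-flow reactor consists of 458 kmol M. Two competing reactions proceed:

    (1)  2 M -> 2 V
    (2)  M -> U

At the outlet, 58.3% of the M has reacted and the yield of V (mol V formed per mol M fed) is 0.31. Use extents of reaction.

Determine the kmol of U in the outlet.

125 kmol

Yield of V: 2ξ₁ / 458 = 0.31 → ξ₁ = 70.99 kmol.
Conversion of M: 2ξ₁ + 1ξ₂ = 0.583 × 458 = 267 → ξ₂ = 125 kmol.
Outlet amounts (n = n₀ + Σ ν·ξ):
  M: 458 − 2(70.99) − 1(125) = 191
  V: 0 + 2(70.99) = 142
  U: 0 + 1(125) = 125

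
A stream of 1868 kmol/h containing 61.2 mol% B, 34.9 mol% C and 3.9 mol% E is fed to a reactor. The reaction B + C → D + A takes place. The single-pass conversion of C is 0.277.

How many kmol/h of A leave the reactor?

C reacted = 0.277 × 651.9 = 180.6 kmol/h; ν_C = −1, so ξ = 180.6/1 = 180.6 kmol/h.
Outlet amounts (n = n₀ + ν ξ):
  B: 1143 − 1(180.6) = 962.6
  C: 651.9 − 1(180.6) = 471.3
  D: 0 + 1(180.6) = 180.6
  A: 0 + 1(180.6) = 180.6
  E: 72.85 (inert)

181 kmol/h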